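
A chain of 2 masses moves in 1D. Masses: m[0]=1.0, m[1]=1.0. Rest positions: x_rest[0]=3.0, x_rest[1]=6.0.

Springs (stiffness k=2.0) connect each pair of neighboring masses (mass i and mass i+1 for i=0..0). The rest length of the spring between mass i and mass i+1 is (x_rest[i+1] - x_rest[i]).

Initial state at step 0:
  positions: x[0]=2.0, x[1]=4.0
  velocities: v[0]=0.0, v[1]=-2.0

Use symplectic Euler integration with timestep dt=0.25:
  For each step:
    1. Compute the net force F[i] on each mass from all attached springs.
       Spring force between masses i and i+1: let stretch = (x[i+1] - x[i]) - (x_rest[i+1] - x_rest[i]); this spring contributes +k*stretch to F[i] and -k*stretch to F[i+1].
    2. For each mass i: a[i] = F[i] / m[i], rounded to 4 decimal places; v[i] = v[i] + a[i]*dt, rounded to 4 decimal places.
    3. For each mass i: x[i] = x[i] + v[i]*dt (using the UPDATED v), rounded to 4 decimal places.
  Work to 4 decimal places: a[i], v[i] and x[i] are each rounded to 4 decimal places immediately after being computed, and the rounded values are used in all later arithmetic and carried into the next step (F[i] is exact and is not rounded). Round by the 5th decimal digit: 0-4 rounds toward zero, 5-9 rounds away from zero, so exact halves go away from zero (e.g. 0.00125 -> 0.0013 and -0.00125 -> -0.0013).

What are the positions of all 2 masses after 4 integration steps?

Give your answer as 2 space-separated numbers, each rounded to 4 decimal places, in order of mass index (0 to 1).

Answer: 0.6309 3.3692

Derivation:
Step 0: x=[2.0000 4.0000] v=[0.0000 -2.0000]
Step 1: x=[1.8750 3.6250] v=[-0.5000 -1.5000]
Step 2: x=[1.5938 3.4063] v=[-1.1250 -0.8750]
Step 3: x=[1.1641 3.3360] v=[-1.7188 -0.2813]
Step 4: x=[0.6309 3.3692] v=[-2.1329 0.1328]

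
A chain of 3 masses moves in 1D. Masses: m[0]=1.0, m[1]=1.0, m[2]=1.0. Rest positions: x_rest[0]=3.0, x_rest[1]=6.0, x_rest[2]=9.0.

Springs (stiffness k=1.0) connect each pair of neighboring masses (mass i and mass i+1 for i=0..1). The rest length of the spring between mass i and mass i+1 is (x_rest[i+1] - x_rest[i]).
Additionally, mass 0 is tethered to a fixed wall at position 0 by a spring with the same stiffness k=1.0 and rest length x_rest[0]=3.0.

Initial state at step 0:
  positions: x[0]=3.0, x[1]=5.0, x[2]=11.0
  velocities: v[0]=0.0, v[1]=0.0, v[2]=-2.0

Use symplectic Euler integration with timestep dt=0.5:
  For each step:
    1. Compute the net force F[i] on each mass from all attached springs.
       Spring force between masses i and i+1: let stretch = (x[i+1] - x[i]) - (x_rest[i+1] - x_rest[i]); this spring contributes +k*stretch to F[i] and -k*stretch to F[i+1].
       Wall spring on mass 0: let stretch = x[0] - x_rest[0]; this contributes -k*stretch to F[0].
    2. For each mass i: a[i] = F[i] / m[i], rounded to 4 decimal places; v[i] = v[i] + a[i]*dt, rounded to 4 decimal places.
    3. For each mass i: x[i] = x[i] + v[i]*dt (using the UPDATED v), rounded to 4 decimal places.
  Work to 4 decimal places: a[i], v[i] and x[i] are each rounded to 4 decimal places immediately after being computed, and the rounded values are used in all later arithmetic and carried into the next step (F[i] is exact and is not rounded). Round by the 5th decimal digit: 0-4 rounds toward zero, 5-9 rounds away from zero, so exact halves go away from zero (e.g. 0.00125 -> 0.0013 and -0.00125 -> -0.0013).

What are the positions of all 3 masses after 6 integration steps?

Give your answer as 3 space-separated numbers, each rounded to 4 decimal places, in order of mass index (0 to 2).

Step 0: x=[3.0000 5.0000 11.0000] v=[0.0000 0.0000 -2.0000]
Step 1: x=[2.7500 6.0000 9.2500] v=[-0.5000 2.0000 -3.5000]
Step 2: x=[2.6250 7.0000 7.4375] v=[-0.2500 2.0000 -3.6250]
Step 3: x=[2.9375 7.0157 6.2656] v=[0.6250 0.0313 -2.3438]
Step 4: x=[3.5352 5.8243 6.0312] v=[1.1954 -2.3829 -0.4688]
Step 5: x=[3.8214 4.1123 6.4951] v=[0.5724 -3.4240 0.9278]
Step 6: x=[3.2250 2.9233 7.1133] v=[-1.1929 -2.3781 1.2364]

Answer: 3.2250 2.9233 7.1133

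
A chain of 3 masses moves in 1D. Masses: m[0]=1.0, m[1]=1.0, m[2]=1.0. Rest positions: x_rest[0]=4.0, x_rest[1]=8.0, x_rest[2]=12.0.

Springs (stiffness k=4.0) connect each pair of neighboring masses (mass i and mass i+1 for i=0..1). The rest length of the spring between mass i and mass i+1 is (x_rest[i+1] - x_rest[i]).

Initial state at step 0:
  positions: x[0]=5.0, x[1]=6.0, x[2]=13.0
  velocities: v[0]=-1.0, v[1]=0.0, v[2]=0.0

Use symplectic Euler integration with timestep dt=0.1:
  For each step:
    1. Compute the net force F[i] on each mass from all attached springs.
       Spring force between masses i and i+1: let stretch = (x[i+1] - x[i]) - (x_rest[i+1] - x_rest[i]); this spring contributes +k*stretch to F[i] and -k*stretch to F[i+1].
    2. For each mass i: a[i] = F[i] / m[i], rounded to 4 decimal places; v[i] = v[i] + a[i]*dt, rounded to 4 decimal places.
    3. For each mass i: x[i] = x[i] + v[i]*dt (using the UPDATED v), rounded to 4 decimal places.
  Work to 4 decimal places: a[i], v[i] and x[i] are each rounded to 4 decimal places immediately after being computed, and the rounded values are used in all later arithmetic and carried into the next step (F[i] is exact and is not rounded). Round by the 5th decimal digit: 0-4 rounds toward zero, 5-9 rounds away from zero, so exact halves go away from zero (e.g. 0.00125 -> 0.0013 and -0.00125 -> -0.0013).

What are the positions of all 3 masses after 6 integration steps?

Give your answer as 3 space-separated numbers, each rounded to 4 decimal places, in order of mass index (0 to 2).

Answer: 2.8752 9.1811 11.3438

Derivation:
Step 0: x=[5.0000 6.0000 13.0000] v=[-1.0000 0.0000 0.0000]
Step 1: x=[4.7800 6.2400 12.8800] v=[-2.2000 2.4000 -1.2000]
Step 2: x=[4.4584 6.6872 12.6544] v=[-3.2160 4.4720 -2.2560]
Step 3: x=[4.0660 7.2839 12.3501] v=[-3.9245 5.9674 -3.0429]
Step 4: x=[3.6423 7.9546 12.0032] v=[-4.2373 6.7067 -3.4694]
Step 5: x=[3.2311 8.6147 11.6543] v=[-4.1124 6.6012 -3.4888]
Step 6: x=[2.8752 9.1811 11.3438] v=[-3.5590 5.6636 -3.1046]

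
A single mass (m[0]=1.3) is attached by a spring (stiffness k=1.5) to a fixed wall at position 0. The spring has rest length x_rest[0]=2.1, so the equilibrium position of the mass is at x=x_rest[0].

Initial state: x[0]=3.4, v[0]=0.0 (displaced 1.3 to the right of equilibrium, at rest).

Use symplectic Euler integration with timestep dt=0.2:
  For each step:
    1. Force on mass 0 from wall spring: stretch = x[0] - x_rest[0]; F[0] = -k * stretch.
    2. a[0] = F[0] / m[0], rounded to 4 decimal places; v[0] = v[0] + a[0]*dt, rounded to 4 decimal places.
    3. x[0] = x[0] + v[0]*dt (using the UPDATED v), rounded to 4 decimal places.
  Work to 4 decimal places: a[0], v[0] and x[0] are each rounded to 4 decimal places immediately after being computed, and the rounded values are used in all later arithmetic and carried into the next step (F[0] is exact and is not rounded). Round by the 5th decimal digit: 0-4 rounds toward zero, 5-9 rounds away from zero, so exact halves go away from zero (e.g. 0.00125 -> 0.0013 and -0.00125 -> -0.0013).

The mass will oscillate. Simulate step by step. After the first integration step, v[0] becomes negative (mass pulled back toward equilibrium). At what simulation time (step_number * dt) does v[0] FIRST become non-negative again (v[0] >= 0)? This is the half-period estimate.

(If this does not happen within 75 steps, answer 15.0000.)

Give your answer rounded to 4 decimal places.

Step 0: x=[3.4000] v=[0.0000]
Step 1: x=[3.3400] v=[-0.3000]
Step 2: x=[3.2228] v=[-0.5862]
Step 3: x=[3.0537] v=[-0.8453]
Step 4: x=[2.8406] v=[-1.0654]
Step 5: x=[2.5933] v=[-1.2363]
Step 6: x=[2.3233] v=[-1.3501]
Step 7: x=[2.0430] v=[-1.4016]
Step 8: x=[1.7653] v=[-1.3884]
Step 9: x=[1.5031] v=[-1.3112]
Step 10: x=[1.2684] v=[-1.1735]
Step 11: x=[1.0721] v=[-0.9816]
Step 12: x=[0.9232] v=[-0.7444]
Step 13: x=[0.8286] v=[-0.4728]
Step 14: x=[0.7927] v=[-0.1794]
Step 15: x=[0.8172] v=[0.1223]
First v>=0 after going negative at step 15, time=3.0000

Answer: 3.0000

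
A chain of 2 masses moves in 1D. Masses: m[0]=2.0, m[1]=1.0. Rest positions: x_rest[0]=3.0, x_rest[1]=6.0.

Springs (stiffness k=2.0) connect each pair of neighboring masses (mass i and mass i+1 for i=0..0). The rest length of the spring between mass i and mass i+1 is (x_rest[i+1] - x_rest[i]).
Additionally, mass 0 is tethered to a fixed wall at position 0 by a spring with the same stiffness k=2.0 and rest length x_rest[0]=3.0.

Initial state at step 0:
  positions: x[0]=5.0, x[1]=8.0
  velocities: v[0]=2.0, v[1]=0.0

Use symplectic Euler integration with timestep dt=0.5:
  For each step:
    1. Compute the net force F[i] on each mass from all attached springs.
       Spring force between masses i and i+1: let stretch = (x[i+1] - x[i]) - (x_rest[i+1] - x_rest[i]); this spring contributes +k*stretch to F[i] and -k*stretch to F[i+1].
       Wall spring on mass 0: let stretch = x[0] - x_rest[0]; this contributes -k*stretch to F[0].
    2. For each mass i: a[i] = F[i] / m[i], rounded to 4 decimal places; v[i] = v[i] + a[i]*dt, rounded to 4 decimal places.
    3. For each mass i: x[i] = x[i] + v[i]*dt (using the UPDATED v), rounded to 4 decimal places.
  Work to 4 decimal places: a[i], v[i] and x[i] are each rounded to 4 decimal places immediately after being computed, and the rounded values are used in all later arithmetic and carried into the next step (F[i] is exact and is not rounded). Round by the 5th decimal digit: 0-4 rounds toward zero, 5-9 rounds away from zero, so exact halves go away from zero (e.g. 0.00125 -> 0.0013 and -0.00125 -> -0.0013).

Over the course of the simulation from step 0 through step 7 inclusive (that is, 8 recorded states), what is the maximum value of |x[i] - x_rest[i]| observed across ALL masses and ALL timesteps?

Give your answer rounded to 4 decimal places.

Step 0: x=[5.0000 8.0000] v=[2.0000 0.0000]
Step 1: x=[5.5000 8.0000] v=[1.0000 0.0000]
Step 2: x=[5.2500 8.2500] v=[-0.5000 0.5000]
Step 3: x=[4.4375 8.5000] v=[-1.6250 0.5000]
Step 4: x=[3.5313 8.2188] v=[-1.8125 -0.5625]
Step 5: x=[2.9141 7.0938] v=[-1.2344 -2.2500]
Step 6: x=[2.6133 5.3790] v=[-0.6016 -3.4297]
Step 7: x=[2.3506 3.7813] v=[-0.5254 -3.1954]
Max displacement = 2.5000

Answer: 2.5000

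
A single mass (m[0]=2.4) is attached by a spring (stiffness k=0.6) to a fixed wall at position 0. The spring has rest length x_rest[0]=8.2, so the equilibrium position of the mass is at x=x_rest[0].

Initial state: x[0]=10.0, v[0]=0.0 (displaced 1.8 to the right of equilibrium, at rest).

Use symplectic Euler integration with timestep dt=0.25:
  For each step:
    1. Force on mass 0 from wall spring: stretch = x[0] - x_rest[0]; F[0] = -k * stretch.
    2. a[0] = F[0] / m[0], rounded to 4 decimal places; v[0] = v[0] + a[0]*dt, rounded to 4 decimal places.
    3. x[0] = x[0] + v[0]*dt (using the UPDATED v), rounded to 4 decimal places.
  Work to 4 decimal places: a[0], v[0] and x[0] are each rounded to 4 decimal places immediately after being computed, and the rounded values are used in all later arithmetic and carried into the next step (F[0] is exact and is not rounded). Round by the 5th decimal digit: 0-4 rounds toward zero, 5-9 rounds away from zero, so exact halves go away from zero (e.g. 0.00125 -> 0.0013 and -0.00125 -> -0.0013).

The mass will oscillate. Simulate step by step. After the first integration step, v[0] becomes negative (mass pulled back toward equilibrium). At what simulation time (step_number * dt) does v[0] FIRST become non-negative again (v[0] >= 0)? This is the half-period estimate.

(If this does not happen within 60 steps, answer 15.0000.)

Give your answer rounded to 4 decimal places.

Answer: 6.5000

Derivation:
Step 0: x=[10.0000] v=[0.0000]
Step 1: x=[9.9719] v=[-0.1125]
Step 2: x=[9.9161] v=[-0.2233]
Step 3: x=[9.8335] v=[-0.3306]
Step 4: x=[9.7253] v=[-0.4327]
Step 5: x=[9.5933] v=[-0.5280]
Step 6: x=[9.4395] v=[-0.6151]
Step 7: x=[9.2664] v=[-0.6926]
Step 8: x=[9.0766] v=[-0.7593]
Step 9: x=[8.8731] v=[-0.8141]
Step 10: x=[8.6591] v=[-0.8562]
Step 11: x=[8.4379] v=[-0.8849]
Step 12: x=[8.2130] v=[-0.8998]
Step 13: x=[7.9879] v=[-0.9006]
Step 14: x=[7.7661] v=[-0.8874]
Step 15: x=[7.5510] v=[-0.8603]
Step 16: x=[7.3461] v=[-0.8197]
Step 17: x=[7.1545] v=[-0.7663]
Step 18: x=[6.9793] v=[-0.7010]
Step 19: x=[6.8231] v=[-0.6247]
Step 20: x=[6.6884] v=[-0.5387]
Step 21: x=[6.5774] v=[-0.4442]
Step 22: x=[6.4917] v=[-0.3428]
Step 23: x=[6.4327] v=[-0.2360]
Step 24: x=[6.4013] v=[-0.1256]
Step 25: x=[6.3980] v=[-0.0132]
Step 26: x=[6.4229] v=[0.0994]
First v>=0 after going negative at step 26, time=6.5000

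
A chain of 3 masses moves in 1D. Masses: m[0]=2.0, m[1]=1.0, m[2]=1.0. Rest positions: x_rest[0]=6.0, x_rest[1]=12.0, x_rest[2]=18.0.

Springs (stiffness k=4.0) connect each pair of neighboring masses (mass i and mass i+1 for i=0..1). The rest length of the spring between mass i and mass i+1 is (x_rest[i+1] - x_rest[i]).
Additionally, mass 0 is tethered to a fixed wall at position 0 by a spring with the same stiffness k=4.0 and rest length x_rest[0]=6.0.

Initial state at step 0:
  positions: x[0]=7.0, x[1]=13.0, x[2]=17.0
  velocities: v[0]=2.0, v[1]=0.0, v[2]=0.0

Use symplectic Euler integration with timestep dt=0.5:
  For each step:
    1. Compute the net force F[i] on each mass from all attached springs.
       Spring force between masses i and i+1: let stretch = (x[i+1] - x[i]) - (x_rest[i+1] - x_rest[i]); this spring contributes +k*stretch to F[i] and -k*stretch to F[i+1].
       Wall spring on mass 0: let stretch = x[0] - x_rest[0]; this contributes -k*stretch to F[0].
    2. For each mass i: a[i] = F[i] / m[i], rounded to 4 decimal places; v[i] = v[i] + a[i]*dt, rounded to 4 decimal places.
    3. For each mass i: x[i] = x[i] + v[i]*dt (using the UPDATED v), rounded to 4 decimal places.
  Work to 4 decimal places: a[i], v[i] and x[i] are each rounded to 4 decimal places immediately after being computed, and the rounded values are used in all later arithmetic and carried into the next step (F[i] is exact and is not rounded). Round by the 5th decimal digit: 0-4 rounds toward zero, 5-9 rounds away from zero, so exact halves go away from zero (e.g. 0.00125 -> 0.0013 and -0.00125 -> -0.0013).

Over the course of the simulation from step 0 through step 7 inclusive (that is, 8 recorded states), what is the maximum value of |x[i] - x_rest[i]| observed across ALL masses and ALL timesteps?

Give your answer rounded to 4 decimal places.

Step 0: x=[7.0000 13.0000 17.0000] v=[2.0000 0.0000 0.0000]
Step 1: x=[7.5000 11.0000 19.0000] v=[1.0000 -4.0000 4.0000]
Step 2: x=[6.0000 13.5000 19.0000] v=[-3.0000 5.0000 0.0000]
Step 3: x=[5.2500 14.0000 19.5000] v=[-1.5000 1.0000 1.0000]
Step 4: x=[6.2500 11.2500 20.5000] v=[2.0000 -5.5000 2.0000]
Step 5: x=[6.6250 12.7500 18.2500] v=[0.7500 3.0000 -4.5000]
Step 6: x=[6.7500 13.6250 16.5000] v=[0.2500 1.7500 -3.5000]
Step 7: x=[6.9375 10.5000 17.8750] v=[0.3750 -6.2500 2.7500]
Max displacement = 2.5000

Answer: 2.5000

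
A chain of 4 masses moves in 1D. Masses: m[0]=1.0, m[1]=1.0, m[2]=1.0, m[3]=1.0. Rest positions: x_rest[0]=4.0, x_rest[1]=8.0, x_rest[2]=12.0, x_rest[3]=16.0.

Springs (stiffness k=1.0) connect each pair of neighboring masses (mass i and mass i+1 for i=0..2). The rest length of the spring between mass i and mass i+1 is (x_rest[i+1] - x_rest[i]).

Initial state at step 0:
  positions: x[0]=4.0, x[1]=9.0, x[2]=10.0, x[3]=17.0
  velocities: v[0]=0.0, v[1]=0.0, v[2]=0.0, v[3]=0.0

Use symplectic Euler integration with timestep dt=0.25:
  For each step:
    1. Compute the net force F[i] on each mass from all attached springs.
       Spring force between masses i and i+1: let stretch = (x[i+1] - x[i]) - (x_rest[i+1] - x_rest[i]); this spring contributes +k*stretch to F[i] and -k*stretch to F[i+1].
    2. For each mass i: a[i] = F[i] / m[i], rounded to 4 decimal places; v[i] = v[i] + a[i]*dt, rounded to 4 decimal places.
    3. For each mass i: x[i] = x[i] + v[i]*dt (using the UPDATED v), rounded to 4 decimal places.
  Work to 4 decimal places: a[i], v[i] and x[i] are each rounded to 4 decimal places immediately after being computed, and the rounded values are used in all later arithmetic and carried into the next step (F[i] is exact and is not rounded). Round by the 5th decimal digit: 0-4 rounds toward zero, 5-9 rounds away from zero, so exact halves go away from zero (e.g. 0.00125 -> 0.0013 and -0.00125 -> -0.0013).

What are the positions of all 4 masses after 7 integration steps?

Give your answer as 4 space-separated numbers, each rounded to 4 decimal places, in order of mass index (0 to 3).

Step 0: x=[4.0000 9.0000 10.0000 17.0000] v=[0.0000 0.0000 0.0000 0.0000]
Step 1: x=[4.0625 8.7500 10.3750 16.8125] v=[0.2500 -1.0000 1.5000 -0.7500]
Step 2: x=[4.1680 8.3086 11.0508 16.4727] v=[0.4219 -1.7656 2.7031 -1.3594]
Step 3: x=[4.2823 7.7798 11.8941 16.0440] v=[0.4571 -2.1152 3.3730 -1.7149]
Step 4: x=[4.3652 7.2896 12.7396 15.6059] v=[0.3315 -1.9610 3.3819 -1.7524]
Step 5: x=[4.3809 6.9572 13.4236 15.2387] v=[0.0626 -1.3296 2.7360 -1.4690]
Step 6: x=[4.3076 6.8679 13.8169 15.0080] v=[-0.2933 -0.3571 1.5732 -0.9228]
Step 7: x=[4.1443 7.0529 13.8503 14.9529] v=[-0.6532 0.7401 0.1337 -0.2206]

Answer: 4.1443 7.0529 13.8503 14.9529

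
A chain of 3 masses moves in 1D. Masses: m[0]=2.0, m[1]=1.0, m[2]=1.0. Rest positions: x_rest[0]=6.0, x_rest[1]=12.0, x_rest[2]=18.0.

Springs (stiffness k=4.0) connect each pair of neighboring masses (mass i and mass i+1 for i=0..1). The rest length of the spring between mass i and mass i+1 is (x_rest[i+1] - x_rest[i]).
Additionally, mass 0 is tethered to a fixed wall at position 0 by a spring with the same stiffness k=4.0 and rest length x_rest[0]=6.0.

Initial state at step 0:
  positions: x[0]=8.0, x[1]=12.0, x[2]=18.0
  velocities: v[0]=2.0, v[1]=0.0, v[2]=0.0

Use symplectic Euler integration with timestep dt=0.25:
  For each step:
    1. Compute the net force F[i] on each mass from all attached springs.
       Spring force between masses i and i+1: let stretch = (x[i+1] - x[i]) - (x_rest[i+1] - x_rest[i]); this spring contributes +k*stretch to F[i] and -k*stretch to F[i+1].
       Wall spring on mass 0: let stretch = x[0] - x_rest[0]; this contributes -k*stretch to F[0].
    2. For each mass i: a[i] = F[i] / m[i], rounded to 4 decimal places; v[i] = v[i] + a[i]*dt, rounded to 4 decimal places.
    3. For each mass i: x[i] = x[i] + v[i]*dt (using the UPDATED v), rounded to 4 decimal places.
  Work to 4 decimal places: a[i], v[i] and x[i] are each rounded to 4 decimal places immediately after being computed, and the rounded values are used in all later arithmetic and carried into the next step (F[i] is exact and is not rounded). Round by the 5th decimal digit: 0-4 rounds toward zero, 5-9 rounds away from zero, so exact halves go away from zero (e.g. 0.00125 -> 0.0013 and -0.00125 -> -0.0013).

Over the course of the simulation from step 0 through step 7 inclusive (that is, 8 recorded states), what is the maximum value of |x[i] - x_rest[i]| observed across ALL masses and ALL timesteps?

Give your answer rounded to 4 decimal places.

Answer: 2.8631

Derivation:
Step 0: x=[8.0000 12.0000 18.0000] v=[2.0000 0.0000 0.0000]
Step 1: x=[8.0000 12.5000 18.0000] v=[0.0000 2.0000 0.0000]
Step 2: x=[7.5625 13.2500 18.1250] v=[-1.7500 3.0000 0.5000]
Step 3: x=[6.8906 13.7969 18.5313] v=[-2.6875 2.1875 1.6250]
Step 4: x=[6.2207 13.8008 19.2540] v=[-2.6797 0.0156 2.8906]
Step 5: x=[5.7207 13.2730 20.1134] v=[-2.0000 -2.1113 3.4374]
Step 6: x=[5.4497 12.5672 20.7627] v=[-1.0842 -2.8232 2.5970]
Step 7: x=[5.3871 12.1309 20.8631] v=[-0.2503 -1.7452 0.4015]
Max displacement = 2.8631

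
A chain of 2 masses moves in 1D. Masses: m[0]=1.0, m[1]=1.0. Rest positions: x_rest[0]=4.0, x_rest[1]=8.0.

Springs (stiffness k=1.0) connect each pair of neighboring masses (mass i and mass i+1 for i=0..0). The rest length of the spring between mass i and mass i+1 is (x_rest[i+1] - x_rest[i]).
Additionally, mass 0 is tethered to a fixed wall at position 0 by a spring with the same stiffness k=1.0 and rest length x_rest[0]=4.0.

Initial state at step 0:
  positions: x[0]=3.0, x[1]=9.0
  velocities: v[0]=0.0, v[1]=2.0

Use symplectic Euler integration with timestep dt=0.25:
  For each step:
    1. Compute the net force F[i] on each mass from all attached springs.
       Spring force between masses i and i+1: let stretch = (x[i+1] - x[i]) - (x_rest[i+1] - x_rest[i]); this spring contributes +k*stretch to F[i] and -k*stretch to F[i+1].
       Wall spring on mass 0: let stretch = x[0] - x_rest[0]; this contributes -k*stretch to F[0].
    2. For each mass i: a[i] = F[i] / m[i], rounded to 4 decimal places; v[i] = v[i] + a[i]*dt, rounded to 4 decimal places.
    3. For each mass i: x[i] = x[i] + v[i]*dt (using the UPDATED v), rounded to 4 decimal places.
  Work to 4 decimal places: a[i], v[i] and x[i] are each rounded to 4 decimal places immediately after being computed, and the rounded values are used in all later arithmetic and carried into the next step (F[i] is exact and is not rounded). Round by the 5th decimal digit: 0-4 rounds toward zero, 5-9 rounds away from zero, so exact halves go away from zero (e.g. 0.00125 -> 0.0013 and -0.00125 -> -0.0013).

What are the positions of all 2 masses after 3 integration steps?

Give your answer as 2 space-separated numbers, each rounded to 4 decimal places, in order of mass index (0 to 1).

Step 0: x=[3.0000 9.0000] v=[0.0000 2.0000]
Step 1: x=[3.1875 9.3750] v=[0.7500 1.5000]
Step 2: x=[3.5625 9.6133] v=[1.5000 0.9531]
Step 3: x=[4.0930 9.7234] v=[2.1221 0.4404]

Answer: 4.0930 9.7234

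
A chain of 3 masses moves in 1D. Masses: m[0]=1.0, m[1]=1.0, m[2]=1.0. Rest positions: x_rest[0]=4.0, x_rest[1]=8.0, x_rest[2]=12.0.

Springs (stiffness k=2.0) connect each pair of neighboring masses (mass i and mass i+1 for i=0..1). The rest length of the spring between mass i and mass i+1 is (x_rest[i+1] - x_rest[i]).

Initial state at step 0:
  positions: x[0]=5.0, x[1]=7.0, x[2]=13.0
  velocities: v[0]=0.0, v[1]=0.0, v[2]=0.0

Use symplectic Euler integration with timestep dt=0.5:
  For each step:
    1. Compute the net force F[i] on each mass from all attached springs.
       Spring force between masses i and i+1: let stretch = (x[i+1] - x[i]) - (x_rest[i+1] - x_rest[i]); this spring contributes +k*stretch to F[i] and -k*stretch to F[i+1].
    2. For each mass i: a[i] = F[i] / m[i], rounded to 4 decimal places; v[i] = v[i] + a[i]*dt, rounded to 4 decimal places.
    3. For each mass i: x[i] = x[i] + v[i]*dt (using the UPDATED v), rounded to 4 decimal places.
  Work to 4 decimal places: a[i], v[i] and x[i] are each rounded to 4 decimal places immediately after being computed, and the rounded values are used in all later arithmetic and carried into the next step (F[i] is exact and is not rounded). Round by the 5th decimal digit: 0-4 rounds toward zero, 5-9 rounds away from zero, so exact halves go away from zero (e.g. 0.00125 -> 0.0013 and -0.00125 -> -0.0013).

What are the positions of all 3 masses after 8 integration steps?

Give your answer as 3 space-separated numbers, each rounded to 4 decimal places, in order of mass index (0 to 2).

Answer: 4.5079 7.9845 12.5079

Derivation:
Step 0: x=[5.0000 7.0000 13.0000] v=[0.0000 0.0000 0.0000]
Step 1: x=[4.0000 9.0000 12.0000] v=[-2.0000 4.0000 -2.0000]
Step 2: x=[3.5000 10.0000 11.5000] v=[-1.0000 2.0000 -1.0000]
Step 3: x=[4.2500 8.5000 12.2500] v=[1.5000 -3.0000 1.5000]
Step 4: x=[5.1250 6.7500 13.1250] v=[1.7500 -3.5000 1.7500]
Step 5: x=[4.8125 7.3750 12.8125] v=[-0.6250 1.2500 -0.6250]
Step 6: x=[3.7813 9.4375 11.7813] v=[-2.0625 4.1250 -2.0625]
Step 7: x=[3.5782 9.8438 11.5782] v=[-0.4063 0.8126 -0.4063]
Step 8: x=[4.5079 7.9845 12.5079] v=[1.8593 -3.7186 1.8593]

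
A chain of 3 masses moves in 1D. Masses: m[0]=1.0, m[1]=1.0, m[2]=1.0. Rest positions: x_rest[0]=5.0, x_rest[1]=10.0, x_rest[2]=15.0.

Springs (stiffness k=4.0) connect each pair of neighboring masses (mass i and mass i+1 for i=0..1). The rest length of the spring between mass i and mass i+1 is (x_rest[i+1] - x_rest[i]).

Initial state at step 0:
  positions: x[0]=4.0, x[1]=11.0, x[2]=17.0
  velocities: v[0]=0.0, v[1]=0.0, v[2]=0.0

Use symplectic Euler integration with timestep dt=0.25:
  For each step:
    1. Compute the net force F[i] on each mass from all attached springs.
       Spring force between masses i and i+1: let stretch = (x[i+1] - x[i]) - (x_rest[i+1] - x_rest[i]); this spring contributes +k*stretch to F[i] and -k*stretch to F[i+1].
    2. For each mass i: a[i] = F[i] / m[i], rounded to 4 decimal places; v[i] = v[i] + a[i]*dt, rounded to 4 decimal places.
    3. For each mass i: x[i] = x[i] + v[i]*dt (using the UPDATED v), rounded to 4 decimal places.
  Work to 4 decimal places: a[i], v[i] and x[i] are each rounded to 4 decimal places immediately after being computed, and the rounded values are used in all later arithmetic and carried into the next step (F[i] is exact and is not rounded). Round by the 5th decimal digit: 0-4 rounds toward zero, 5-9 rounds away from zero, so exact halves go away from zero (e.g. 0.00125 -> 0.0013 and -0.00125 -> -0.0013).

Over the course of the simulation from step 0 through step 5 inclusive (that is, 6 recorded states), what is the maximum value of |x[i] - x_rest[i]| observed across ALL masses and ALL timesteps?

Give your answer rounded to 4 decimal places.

Answer: 2.0762

Derivation:
Step 0: x=[4.0000 11.0000 17.0000] v=[0.0000 0.0000 0.0000]
Step 1: x=[4.5000 10.7500 16.7500] v=[2.0000 -1.0000 -1.0000]
Step 2: x=[5.3125 10.4375 16.2500] v=[3.2500 -1.2500 -2.0000]
Step 3: x=[6.1563 10.2969 15.5469] v=[3.3750 -0.5625 -2.8125]
Step 4: x=[6.7852 10.4336 14.7813] v=[2.5156 0.5469 -3.0625]
Step 5: x=[7.0762 10.7452 14.1788] v=[1.1640 1.2462 -2.4102]
Max displacement = 2.0762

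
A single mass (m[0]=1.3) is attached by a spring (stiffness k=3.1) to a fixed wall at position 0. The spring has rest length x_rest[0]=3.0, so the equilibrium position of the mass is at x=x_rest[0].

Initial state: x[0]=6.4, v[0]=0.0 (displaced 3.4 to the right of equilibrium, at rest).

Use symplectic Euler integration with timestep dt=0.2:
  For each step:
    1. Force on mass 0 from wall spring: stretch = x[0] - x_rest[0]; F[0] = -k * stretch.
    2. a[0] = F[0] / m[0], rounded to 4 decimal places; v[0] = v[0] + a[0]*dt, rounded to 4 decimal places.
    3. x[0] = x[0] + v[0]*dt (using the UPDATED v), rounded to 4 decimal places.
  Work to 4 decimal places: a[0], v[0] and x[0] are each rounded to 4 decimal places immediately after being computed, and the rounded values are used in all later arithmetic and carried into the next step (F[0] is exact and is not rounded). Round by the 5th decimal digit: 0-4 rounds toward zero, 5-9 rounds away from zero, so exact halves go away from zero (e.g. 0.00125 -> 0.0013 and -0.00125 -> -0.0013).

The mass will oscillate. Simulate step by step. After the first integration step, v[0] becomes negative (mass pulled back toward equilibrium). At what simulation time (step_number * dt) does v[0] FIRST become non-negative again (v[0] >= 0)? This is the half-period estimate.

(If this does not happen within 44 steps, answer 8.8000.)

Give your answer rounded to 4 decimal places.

Step 0: x=[6.4000] v=[0.0000]
Step 1: x=[6.0757] v=[-1.6215]
Step 2: x=[5.4580] v=[-3.0884]
Step 3: x=[4.6059] v=[-4.2607]
Step 4: x=[3.6006] v=[-5.0266]
Step 5: x=[2.5380] v=[-5.3130]
Step 6: x=[1.5195] v=[-5.0927]
Step 7: x=[0.6422] v=[-4.3866]
Step 8: x=[-0.0102] v=[-3.2621]
Step 9: x=[-0.3755] v=[-1.8265]
Step 10: x=[-0.4188] v=[-0.2166]
Step 11: x=[-0.1360] v=[1.4139]
First v>=0 after going negative at step 11, time=2.2000

Answer: 2.2000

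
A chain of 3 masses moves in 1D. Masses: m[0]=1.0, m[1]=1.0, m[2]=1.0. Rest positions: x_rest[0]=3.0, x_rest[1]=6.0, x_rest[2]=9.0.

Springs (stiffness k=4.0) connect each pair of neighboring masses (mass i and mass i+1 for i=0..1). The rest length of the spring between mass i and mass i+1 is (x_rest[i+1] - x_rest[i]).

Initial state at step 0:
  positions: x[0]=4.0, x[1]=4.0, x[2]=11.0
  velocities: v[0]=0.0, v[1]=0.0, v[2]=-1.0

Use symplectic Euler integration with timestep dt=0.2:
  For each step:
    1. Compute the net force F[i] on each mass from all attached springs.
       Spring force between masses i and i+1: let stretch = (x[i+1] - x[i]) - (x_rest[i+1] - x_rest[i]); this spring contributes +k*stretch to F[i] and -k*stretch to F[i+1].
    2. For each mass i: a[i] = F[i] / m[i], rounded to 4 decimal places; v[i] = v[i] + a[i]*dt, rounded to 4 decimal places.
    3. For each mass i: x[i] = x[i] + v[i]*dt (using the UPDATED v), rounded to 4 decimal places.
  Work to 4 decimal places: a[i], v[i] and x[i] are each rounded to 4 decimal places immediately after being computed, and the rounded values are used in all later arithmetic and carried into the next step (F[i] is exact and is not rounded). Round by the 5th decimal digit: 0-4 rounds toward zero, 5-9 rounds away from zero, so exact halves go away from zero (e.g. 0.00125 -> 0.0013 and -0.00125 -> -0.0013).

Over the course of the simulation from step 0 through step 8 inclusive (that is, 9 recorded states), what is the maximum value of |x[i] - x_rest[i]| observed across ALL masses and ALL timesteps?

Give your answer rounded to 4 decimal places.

Answer: 2.6574

Derivation:
Step 0: x=[4.0000 4.0000 11.0000] v=[0.0000 0.0000 -1.0000]
Step 1: x=[3.5200 5.1200 10.1600] v=[-2.4000 5.6000 -4.2000]
Step 2: x=[2.8160 6.7904 8.9936] v=[-3.5200 8.3520 -5.8320]
Step 3: x=[2.2679 8.1774 7.9547] v=[-2.7405 6.9350 -5.1946]
Step 4: x=[2.1853 8.5832 7.4314] v=[-0.4129 2.0292 -2.6164]
Step 5: x=[2.6464 7.7811 7.5724] v=[2.3054 -4.0106 0.7050]
Step 6: x=[3.4490 6.1240 8.2268] v=[4.0132 -8.2853 3.2720]
Step 7: x=[4.1996 4.3754 9.0248] v=[3.7532 -8.7431 3.9898]
Step 8: x=[4.4984 3.3426 9.5589] v=[1.4938 -5.1642 2.6703]
Max displacement = 2.6574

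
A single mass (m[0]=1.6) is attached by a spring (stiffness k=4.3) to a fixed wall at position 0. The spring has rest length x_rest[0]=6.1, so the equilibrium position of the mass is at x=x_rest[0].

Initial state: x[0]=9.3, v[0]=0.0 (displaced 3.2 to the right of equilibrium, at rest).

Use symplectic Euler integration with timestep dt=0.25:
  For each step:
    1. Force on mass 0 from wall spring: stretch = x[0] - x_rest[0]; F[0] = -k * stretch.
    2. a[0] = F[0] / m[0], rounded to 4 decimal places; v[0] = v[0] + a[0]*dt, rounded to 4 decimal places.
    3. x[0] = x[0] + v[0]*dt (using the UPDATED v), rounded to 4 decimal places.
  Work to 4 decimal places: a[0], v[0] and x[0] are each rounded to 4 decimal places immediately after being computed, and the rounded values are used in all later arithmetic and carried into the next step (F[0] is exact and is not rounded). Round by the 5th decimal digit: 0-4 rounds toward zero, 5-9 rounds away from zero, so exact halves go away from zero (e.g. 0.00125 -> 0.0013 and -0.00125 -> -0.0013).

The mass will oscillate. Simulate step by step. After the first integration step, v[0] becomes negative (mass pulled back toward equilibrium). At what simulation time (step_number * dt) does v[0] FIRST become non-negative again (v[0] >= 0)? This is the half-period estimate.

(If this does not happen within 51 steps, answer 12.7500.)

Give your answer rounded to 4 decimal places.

Answer: 2.0000

Derivation:
Step 0: x=[9.3000] v=[0.0000]
Step 1: x=[8.7625] v=[-2.1500]
Step 2: x=[7.7778] v=[-3.9389]
Step 3: x=[6.5113] v=[-5.0662]
Step 4: x=[5.1757] v=[-5.3426]
Step 5: x=[3.9953] v=[-4.7216]
Step 6: x=[3.1684] v=[-3.3075]
Step 7: x=[2.8340] v=[-1.3378]
Step 8: x=[3.0482] v=[0.8566]
First v>=0 after going negative at step 8, time=2.0000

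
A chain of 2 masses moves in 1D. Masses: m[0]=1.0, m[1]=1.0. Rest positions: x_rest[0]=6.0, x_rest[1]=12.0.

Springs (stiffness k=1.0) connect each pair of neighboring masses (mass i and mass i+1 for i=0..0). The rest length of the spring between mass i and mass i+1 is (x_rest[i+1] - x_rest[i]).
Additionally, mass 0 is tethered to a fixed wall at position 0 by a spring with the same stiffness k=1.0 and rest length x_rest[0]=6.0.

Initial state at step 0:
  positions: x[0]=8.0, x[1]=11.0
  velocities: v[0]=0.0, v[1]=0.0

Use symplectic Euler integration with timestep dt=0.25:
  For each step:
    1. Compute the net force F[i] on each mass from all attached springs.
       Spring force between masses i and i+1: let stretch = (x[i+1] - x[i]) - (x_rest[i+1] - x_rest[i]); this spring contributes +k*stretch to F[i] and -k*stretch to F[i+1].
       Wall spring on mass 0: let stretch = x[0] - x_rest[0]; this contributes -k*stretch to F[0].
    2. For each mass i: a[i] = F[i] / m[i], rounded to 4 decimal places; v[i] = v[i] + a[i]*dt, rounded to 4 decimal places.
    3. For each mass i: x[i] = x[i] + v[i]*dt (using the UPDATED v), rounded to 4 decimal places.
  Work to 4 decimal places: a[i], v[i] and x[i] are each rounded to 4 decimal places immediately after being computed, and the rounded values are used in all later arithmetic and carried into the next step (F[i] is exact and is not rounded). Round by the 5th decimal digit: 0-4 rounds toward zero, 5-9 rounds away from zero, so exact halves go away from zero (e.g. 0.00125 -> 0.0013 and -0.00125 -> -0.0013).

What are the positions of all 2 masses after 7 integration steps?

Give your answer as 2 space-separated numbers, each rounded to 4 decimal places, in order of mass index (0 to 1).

Answer: 4.1152 13.2595

Derivation:
Step 0: x=[8.0000 11.0000] v=[0.0000 0.0000]
Step 1: x=[7.6875 11.1875] v=[-1.2500 0.7500]
Step 2: x=[7.1133 11.5313] v=[-2.2969 1.3750]
Step 3: x=[6.3706 11.9739] v=[-2.9707 1.7705]
Step 4: x=[5.5800 12.4413] v=[-3.1625 1.8697]
Step 5: x=[4.8695 12.8549] v=[-2.8422 1.6544]
Step 6: x=[4.3537 13.1444] v=[-2.0632 1.1581]
Step 7: x=[4.1152 13.2595] v=[-0.9540 0.4604]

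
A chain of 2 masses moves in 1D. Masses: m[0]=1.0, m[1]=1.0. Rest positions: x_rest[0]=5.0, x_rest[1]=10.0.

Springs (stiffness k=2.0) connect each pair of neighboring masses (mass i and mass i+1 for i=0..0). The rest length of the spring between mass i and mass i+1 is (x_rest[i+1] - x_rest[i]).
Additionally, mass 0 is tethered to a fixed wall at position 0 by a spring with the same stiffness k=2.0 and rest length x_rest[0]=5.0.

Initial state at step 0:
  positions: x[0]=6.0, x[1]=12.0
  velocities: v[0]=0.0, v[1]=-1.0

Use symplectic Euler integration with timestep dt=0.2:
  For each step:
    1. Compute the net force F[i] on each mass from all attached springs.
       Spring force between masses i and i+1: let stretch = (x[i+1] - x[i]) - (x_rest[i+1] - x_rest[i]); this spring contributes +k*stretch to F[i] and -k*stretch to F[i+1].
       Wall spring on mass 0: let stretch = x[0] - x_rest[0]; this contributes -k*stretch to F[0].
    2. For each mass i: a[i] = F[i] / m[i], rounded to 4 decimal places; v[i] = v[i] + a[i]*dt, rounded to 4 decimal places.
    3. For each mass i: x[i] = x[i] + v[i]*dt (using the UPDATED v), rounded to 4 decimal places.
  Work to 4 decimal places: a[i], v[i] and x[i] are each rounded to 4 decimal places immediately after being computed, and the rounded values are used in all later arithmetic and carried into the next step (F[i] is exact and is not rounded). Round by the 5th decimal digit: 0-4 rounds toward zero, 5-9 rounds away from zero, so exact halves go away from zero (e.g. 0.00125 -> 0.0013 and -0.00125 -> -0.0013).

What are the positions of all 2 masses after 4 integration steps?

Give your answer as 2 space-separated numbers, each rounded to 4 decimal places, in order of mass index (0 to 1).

Answer: 5.7767 10.6342

Derivation:
Step 0: x=[6.0000 12.0000] v=[0.0000 -1.0000]
Step 1: x=[6.0000 11.7200] v=[0.0000 -1.4000]
Step 2: x=[5.9776 11.3824] v=[-0.1120 -1.6880]
Step 3: x=[5.9094 11.0124] v=[-0.3411 -1.8499]
Step 4: x=[5.7767 10.6342] v=[-0.6637 -1.8911]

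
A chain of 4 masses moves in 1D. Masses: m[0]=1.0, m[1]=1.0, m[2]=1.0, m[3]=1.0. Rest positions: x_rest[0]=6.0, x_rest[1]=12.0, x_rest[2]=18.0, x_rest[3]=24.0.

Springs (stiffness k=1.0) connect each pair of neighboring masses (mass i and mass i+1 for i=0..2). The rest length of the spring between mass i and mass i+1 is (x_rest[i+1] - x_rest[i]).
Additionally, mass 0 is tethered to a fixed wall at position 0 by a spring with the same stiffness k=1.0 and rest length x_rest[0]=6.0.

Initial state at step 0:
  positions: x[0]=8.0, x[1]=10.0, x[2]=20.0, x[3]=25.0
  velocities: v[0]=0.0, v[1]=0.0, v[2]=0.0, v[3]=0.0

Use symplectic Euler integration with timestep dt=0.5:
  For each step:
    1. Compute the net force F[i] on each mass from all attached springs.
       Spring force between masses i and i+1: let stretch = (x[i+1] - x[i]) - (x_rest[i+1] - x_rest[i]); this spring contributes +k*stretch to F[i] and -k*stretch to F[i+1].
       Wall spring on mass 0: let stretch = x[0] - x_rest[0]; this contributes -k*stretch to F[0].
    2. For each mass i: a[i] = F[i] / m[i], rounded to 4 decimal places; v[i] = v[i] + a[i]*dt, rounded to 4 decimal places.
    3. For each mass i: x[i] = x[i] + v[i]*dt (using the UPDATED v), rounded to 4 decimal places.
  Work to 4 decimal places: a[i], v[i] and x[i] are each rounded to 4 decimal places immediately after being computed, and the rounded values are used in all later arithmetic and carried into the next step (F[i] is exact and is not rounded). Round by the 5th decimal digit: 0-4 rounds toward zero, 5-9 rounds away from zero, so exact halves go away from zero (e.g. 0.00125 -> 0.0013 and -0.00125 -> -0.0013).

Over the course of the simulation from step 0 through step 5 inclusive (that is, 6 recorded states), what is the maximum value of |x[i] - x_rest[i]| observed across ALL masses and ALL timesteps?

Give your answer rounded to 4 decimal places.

Answer: 3.0157

Derivation:
Step 0: x=[8.0000 10.0000 20.0000 25.0000] v=[0.0000 0.0000 0.0000 0.0000]
Step 1: x=[6.5000 12.0000 18.7500 25.2500] v=[-3.0000 4.0000 -2.5000 0.5000]
Step 2: x=[4.7500 14.3125 17.4375 25.3750] v=[-3.5000 4.6250 -2.6250 0.2500]
Step 3: x=[4.2031 15.0157 17.3281 25.0156] v=[-1.0938 1.4063 -0.2188 -0.7188]
Step 4: x=[5.3086 13.5938 18.5625 24.2343] v=[2.2110 -2.8438 2.4688 -1.5626]
Step 5: x=[7.1583 11.3428 19.9727 23.5351] v=[3.6993 -4.5021 2.8204 -1.3985]
Max displacement = 3.0157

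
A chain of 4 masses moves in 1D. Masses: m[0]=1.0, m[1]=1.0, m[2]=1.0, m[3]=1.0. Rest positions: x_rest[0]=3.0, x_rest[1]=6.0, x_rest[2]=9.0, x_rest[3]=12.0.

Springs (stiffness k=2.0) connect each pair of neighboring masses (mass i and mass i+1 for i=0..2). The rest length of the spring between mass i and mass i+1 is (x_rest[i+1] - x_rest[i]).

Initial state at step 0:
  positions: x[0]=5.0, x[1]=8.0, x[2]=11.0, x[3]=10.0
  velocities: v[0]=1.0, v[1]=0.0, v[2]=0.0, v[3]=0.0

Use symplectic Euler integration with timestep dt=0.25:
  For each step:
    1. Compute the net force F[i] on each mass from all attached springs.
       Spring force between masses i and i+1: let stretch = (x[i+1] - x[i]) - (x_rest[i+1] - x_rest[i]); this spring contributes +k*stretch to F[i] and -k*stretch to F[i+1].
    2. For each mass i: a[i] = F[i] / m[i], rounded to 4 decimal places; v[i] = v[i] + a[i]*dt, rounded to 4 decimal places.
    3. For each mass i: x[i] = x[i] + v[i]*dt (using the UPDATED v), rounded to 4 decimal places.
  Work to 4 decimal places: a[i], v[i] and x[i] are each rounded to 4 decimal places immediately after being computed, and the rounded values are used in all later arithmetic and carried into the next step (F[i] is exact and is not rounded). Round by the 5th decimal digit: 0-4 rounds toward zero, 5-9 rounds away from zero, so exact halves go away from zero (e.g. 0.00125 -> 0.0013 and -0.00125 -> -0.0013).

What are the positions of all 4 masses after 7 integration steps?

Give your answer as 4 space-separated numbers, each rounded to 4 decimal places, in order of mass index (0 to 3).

Answer: 4.8706 6.3658 9.9628 14.5512

Derivation:
Step 0: x=[5.0000 8.0000 11.0000 10.0000] v=[1.0000 0.0000 0.0000 0.0000]
Step 1: x=[5.2500 8.0000 10.5000 10.5000] v=[1.0000 0.0000 -2.0000 2.0000]
Step 2: x=[5.4688 7.9688 9.6875 11.3750] v=[0.8750 -0.1250 -3.2500 3.5000]
Step 3: x=[5.6251 7.8399 8.8711 12.4141] v=[0.6250 -0.5157 -3.2656 4.1563]
Step 4: x=[5.6832 7.5630 8.3687 13.3853] v=[0.2324 -1.1075 -2.0097 3.8848]
Step 5: x=[5.6013 7.1519 8.3927 14.1044] v=[-0.3277 -1.6446 0.0958 2.8765]
Step 6: x=[5.3382 6.7020 8.9755 14.4846] v=[-1.0524 -1.7995 2.3313 1.5207]
Step 7: x=[4.8706 6.3658 9.9628 14.5512] v=[-1.8705 -1.3447 3.9491 0.2662]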